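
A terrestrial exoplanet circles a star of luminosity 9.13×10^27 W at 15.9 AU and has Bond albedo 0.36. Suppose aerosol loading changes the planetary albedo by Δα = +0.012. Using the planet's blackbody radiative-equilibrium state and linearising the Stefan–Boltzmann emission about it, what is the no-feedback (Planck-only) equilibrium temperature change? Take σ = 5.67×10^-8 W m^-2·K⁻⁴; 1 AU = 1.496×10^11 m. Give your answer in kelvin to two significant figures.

-0.65 K

Orbital distance: d = 15.9 AU = 2.379×10^12 m.
Spreading L over a sphere of radius d: S = 9.13×10^27/(4π·2.38×10^12²) = 128.4 W m^-2.
Reference equilibrium: T_e = [S(1−α)/(4σ)]^(1/4) = 138.0 K.
The change in absorbed flux is Δ[S(1−α)/4] = −SΔα/4 = -0.3852 W m^-2.
Linearising σT⁴ gives d(σT⁴)/dT = 4σT_e³ = 0.5957 W m^-2 per K.
Hence the no-feedback warming is ΔF/(4σT_e³) = -0.647 K.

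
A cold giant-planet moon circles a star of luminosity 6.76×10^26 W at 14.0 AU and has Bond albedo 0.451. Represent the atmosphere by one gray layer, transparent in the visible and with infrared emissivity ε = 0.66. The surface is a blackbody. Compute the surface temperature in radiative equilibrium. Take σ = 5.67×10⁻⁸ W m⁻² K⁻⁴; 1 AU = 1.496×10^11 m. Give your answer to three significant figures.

Orbital distance: d = 14.0 AU = 2.094×10^12 m.
S = L/(4πd²) = 12.26 W m⁻².
At the top of the atmosphere, σT_e⁴ = S(1−α)/4 = 1.683 W m⁻², giving T_e = 73.81 K.
Surface balance with a leaky layer gives σT_s⁴ = σT_e⁴·2/(2−ε), so T_s = T_e·[2/(2−0.66)]^(1/4) = 81.59 K.

81.6 kelvin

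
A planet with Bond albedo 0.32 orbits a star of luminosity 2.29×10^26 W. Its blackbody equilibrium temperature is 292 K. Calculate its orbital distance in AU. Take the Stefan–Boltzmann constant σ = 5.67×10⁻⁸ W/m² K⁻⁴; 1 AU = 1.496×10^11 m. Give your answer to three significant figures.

The flux needed for this T is 4σT⁴/(1−0.32) = 2425 W/m².
From L = 4πd²S, d = √(2.29×10^26/(4π·2425)) = 8.669×10^10 m = 0.5795 AU.

0.579 AU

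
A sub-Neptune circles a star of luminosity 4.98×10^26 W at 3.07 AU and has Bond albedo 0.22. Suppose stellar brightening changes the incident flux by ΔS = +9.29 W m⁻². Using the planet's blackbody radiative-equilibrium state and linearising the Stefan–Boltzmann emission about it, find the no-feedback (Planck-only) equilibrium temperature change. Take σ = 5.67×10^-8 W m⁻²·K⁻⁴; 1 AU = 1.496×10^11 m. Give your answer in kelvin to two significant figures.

Orbital distance: d = 3.07 AU = 4.593×10^11 m.
Flux at the orbit: S = L/(4πd²) = 4.98×10^26/(4π·(4.59×10^11)²) = 187.9 W m⁻².
The baseline emission temperature is T_e = 159.4 K.
ΔF = Δ[S(1−α)]/4 = (1−0.22)·+9.29/4 = 1.812 W m⁻².
Linearising σT⁴ gives d(σT⁴)/dT = 4σT_e³ = 0.9192 W m⁻² per K.
So ΔT₀ = 1.812/0.9192 = 1.97 K.

2.0 kelvin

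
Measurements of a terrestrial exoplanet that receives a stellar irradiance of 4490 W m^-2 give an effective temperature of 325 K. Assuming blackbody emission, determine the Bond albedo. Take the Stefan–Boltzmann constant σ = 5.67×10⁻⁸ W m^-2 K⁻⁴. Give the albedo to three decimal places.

0.436

From σT⁴ = S(1−α)/4 we invert for α: 1−α = 4σT⁴/S.
σT⁴ = 632.6 W m^-2, so 4σT⁴ = 2530 W m^-2.
1−α = 2530/4490 = 0.5635, so α = 0.4365.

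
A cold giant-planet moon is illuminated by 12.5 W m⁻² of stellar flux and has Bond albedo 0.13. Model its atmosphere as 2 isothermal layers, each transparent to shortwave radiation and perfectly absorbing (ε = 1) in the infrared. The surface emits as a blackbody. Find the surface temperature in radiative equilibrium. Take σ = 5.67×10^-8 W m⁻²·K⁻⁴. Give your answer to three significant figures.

110 kelvin

The effective emission temperature is T_e = [S(1−α)/(4σ)]^¼ = 83.21 K.
With N = 2 opaque layers, T_s = (N+1)^(1/4)·T_e = 3^(1/4)·83.21 = 109.5 K.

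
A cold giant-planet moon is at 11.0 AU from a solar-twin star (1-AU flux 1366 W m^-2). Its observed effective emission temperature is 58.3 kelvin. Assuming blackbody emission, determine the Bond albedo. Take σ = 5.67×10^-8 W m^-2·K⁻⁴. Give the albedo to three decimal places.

0.768

Flux at the orbit: S = 1366/(11.0)² = 11.29 W m^-2.
From σT⁴ = S(1−α)/4 we invert for α: 1−α = 4σT⁴/S.
σT⁴ = 0.6550 W m^-2, so 4σT⁴ = 2.620 W m^-2.
Hence α = 1 − 2.620/11.29 = 0.7679.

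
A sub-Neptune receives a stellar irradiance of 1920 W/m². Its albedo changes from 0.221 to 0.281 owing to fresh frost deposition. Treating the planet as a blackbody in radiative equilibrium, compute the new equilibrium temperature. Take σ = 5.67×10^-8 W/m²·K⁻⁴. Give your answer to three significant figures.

279 K

With the new albedo, S(1−α₂)/4 = 345.1 W/m², so T₂ = 279.3 K.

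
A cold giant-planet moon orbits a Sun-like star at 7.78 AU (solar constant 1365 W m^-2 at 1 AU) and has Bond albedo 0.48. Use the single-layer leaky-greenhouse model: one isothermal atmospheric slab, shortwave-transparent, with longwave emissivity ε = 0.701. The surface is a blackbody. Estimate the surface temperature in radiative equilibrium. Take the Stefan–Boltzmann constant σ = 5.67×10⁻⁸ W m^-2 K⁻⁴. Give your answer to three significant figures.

Irradiance scales as 1/d², so S = 1365 W m^-2 × (1/7.78)² = 22.55 W m^-2.
Effective emission temperature (TOA balance): σT_e⁴ = S(1−α)/4 = 2.932 W m^-2 → T_e = 84.80 K.
Surface balance with a leaky layer gives σT_s⁴ = σT_e⁴·2/(2−ε), so T_s = T_e·[2/(2−0.701)]^(1/4) = 94.46 K.

94.5 K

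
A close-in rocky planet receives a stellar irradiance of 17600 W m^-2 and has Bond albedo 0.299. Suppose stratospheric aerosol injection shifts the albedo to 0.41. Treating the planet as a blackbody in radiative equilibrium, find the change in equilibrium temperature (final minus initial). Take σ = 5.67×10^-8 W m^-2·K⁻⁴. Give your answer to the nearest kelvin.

Initial: T₁ = [S(1−0.299)/(4σ)]^(1/4) = 482.9 K.
Final:   T₂ = [S(1−0.41)/(4σ)]^(1/4) = 462.6 K.
ΔT = T₂ − T₁ = -20.37 K.

-20 K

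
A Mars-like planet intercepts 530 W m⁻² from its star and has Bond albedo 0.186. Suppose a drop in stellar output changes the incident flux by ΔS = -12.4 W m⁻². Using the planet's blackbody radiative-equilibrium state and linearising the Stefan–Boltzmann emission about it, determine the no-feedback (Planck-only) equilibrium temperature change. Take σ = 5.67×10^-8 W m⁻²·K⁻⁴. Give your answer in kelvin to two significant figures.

-1.2 K

Unperturbed T_e = [530.0·(1−0.186)/(4σ)]^¼ = 208.8 K.
ΔF = Δ[S(1−α)]/4 = (1−0.186)·-12.4/4 = -2.523 W m⁻².
The Planck feedback parameter is 4σT_e³ = 2.066 W m⁻²/K.
ΔT₀ = ΔF/λ_P = -2.523/2.066 = -1.22 K.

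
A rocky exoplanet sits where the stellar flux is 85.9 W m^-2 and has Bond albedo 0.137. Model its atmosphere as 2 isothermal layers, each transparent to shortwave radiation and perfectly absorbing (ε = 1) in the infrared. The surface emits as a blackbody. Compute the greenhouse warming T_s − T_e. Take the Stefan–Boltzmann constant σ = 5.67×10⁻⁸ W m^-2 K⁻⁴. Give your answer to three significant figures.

Top-of-atmosphere balance: σT_e⁴ = S(1−α)/4 = 18.53 W m^-2 → T_e = 134.5 K.
Surface: T_s = (3)^¼·T_e = 177.0 K.
Warming: T_s − T_e = 42.50 K.

42.5 kelvin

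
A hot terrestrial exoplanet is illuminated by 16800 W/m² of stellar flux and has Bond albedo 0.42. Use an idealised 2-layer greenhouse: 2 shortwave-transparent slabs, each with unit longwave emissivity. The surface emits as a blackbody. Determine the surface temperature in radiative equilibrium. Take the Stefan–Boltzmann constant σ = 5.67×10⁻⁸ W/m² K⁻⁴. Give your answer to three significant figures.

OLR = S(1−α)/4 = 2436 W/m²; the top layer radiates at T_e = 455.3 K.
Layer-by-layer balance gives σT_s⁴ = (N+1)σT_e⁴, so T_s = 3^¼·455.3 = 599.2 K.

599 K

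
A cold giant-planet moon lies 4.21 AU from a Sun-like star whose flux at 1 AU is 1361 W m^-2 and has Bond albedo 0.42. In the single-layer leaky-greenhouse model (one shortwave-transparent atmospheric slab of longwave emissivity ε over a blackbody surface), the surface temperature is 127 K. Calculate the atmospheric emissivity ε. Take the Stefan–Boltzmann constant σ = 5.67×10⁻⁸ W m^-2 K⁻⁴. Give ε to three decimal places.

Flux at the orbit: S = 1361/(4.21)² = 76.79 W m^-2.
TOA balance gives T_e = 118.4 K.
Inverting T_s⁴ = 2T_e⁴/(2−ε): (T_e/T_s)⁴ = 0.7549, so ε = 2(1 − 0.7549) = 0.4903.

0.490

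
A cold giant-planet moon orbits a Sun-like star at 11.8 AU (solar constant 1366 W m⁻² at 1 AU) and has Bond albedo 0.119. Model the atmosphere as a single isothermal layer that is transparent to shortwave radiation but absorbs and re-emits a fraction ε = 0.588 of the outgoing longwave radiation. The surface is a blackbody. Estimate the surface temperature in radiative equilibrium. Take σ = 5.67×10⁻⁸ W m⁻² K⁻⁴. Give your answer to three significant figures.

85.7 K

Flux at the orbit: S = 1366/(11.8)² = 9.810 W m⁻².
At the top of the atmosphere, σT_e⁴ = S(1−α)/4 = 2.161 W m⁻², giving T_e = 78.57 K.
The surface balance (absorbed SW + ε·downward IR = σT_s⁴) with T_a⁴ = T_s⁴/2 reduces to T_s = T_e·[2/(2−ε)]^¼ = 85.71 K.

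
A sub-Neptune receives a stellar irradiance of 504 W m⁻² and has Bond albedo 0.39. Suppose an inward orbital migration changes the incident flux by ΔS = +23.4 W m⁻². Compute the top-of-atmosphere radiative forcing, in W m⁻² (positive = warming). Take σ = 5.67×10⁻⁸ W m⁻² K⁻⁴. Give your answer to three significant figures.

TOA radiative forcing: ΔF = (1−α)ΔS/4 = 0.61·(+23.4)/4 = 3.568 W m⁻².

3.57 W m⁻²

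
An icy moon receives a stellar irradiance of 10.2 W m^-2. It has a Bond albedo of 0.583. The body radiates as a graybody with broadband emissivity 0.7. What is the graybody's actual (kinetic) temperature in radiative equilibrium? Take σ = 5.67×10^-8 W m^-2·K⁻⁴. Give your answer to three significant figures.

71.9 K

Averaging over the sphere, the absorbed flux is S(1−α)/4 = 1.063 W m^-2.
Equating to εσT⁴ with ε = 0.7: T = (1.063/0.7σ)^(1/4) = 71.94 K.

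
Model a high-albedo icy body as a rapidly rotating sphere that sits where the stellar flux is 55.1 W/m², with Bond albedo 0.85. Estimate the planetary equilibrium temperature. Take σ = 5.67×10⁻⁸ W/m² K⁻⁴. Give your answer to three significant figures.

The planet absorbs (1−α)S over its disc πR² and re-emits over 4πR², so the mean absorbed flux is (1−0.85)·55.10/4 = 2.066 W/m².
Balancing against σT⁴: T = (2.066/5.67×10⁻⁸)^(1/4) = 77.70 K.

77.7 kelvin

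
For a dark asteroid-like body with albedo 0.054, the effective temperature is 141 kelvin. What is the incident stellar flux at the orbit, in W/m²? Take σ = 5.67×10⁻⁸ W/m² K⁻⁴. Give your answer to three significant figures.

Invert the energy balance for S: S = 4σT⁴/(1−α).
The emitted flux is σT⁴ = 22.41 W/m².
S = 4·22.41/0.946 = 94.76 W/m².

94.8 W/m²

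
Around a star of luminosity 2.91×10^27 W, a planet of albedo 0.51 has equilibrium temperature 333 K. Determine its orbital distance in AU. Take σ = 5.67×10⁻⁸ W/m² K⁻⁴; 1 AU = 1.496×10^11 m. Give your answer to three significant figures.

1.35 AU

The flux needed for this T is 4σT⁴/(1−0.51) = 5691 W/m².
S = L/(4πd²) → d = √(L/4πS) = √(2.91×10^27/(4π·5691)) = 2.017×10^11 m = 1.348 AU.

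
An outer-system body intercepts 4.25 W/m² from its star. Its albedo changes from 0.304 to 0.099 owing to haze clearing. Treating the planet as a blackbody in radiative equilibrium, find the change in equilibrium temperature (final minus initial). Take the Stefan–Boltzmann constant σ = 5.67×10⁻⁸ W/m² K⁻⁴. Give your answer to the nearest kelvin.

4 K

Initial: T₁ = [S(1−0.304)/(4σ)]^(1/4) = 60.10 K.
With α = 0.099, T₂ = 64.10 K.
Change: 64.10 − 60.10 = 4.006 K.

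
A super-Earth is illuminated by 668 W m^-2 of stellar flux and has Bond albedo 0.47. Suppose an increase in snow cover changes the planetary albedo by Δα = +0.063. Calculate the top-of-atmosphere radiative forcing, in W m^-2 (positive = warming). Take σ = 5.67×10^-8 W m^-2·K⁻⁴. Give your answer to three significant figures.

The change in absorbed flux is Δ[S(1−α)/4] = −SΔα/4 = -10.52 W m^-2.

-10.5 W m^-2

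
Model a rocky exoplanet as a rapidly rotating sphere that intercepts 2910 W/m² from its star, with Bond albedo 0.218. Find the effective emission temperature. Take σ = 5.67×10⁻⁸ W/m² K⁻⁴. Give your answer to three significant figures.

Averaging over the sphere, the absorbed flux is S(1−α)/4 = 568.9 W/m².
Set σT⁴ = 568.9 → T = (568.9/σ)^(1/4) = 316.5 K.

316 K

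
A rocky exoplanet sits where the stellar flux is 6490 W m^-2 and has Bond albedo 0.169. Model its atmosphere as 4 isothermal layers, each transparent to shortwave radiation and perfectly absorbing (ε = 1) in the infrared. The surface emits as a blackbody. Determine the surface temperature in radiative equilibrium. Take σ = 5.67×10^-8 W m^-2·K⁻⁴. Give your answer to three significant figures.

Top-of-atmosphere balance: σT_e⁴ = S(1−α)/4 = 1348 W m^-2 → T_e = 392.7 K.
With N = 4 opaque layers, T_s = (N+1)^(1/4)·T_e = 5^(1/4)·392.7 = 587.2 K.

587 kelvin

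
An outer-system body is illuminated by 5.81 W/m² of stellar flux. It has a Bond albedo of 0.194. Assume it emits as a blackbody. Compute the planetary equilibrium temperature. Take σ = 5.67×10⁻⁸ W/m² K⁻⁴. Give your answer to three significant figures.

The planet absorbs (1−α)S over its disc πR² and re-emits over 4πR², so the mean absorbed flux is (1−0.194)·5.810/4 = 1.171 W/m².
In equilibrium σT⁴ equals this, so T = 67.41 K.

67.4 K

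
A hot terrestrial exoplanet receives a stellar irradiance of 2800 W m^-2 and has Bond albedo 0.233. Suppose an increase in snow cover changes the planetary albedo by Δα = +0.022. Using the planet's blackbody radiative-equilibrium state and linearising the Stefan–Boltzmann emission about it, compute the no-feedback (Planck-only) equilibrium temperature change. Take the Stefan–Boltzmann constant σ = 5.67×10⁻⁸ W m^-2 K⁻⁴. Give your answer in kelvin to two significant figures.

Reference equilibrium: T_e = [S(1−α)/(4σ)]^(1/4) = 311.9 K.
ΔF = −(S/4)Δα = −(2800/4)×(+0.022) = -15.40 W m^-2.
The Planck feedback parameter is 4σT_e³ = 6.885 W m^-2/K.
ΔT₀ = ΔF/λ_P = -15.40/6.885 = -2.24 K.

-2.2 kelvin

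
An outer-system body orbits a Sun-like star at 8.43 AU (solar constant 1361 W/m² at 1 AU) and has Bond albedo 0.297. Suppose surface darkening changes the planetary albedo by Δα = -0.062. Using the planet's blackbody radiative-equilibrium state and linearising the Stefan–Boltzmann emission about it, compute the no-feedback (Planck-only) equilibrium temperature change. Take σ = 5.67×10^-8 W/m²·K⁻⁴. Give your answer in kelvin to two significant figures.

Irradiance scales as 1/d², so S = 1361 W/m² × (1/8.43)² = 19.15 W/m².
Reference equilibrium: T_e = [S(1−α)/(4σ)]^(1/4) = 87.78 K.
TOA radiative forcing: ΔF = −S·Δα/4 = −19.15·(-0.062)/4 = 0.2968 W/m².
Linearising σT⁴ gives d(σT⁴)/dT = 4σT_e³ = 0.1534 W/m² per K.
So ΔT₀ = 0.2968/0.1534 = 1.94 K.

1.9 kelvin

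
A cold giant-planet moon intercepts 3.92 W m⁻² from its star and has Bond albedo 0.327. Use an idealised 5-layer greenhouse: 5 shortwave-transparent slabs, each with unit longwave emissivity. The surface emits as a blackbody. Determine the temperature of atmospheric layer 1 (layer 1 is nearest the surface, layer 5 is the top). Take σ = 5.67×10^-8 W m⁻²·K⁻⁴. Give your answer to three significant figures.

87.3 K

Top-of-atmosphere balance: σT_e⁴ = S(1−α)/4 = 0.6595 W m⁻² → T_e = 58.40 K.
Each opaque layer satisfies 2T_j⁴ = T_{j−1}⁴ + T_{j+1}⁴, giving T_k⁴ = (N+1−k)T_e⁴.
With k = 1: T_1 = (5+1−1)^¼·58.40 K = 87.33 K.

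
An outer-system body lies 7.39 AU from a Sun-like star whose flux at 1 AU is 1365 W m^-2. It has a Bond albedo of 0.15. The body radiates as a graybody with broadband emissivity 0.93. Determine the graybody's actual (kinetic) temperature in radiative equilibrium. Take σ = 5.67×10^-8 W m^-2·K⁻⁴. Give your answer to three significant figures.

Flux at the orbit: S = 1365/(7.39)² = 24.99 W m^-2.
Averaging over the sphere, the absorbed flux is S(1−α)/4 = 5.311 W m^-2.
Equating to εσT⁴ with ε = 0.93: T = (5.311/0.93σ)^(1/4) = 100.2 K.

100 kelvin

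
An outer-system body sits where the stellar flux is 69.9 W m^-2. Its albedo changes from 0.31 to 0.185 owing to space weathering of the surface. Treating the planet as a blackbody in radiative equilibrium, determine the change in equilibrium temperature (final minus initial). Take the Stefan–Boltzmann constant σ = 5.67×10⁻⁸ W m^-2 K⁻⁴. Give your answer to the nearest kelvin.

Initial: T₁ = [S(1−0.31)/(4σ)]^(1/4) = 120.8 K.
Final:   T₂ = [S(1−0.185)/(4σ)]^(1/4) = 125.9 K.
Change: 125.9 − 120.8 = 5.133 K.

5 K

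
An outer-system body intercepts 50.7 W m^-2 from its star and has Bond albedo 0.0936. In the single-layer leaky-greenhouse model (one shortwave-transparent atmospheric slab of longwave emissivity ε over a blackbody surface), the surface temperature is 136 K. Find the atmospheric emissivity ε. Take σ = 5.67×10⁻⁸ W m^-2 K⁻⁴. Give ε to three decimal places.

0.815

First, T_e = [50.70·(1−0.0936)/(4σ)]^(1/4) = 119.3 K.
Since (2−ε)/2 = (T_e/T_s)⁴ = 0.5923, ε = 0.8154.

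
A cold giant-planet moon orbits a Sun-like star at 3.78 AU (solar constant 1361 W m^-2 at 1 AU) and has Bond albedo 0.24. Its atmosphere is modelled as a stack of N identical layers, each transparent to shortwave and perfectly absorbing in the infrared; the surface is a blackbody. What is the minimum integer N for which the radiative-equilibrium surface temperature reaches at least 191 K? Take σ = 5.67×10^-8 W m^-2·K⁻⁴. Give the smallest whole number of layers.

4

Flux at the orbit: S = 1361/(3.78)² = 95.25 W m^-2.
Top-of-atmosphere balance: σT_e⁴ = S(1−α)/4 = 18.10 W m^-2 → T_e = 133.7 K.
Need (N+1)T_e⁴ ≥ T_s⁴, i.e. N+1 ≥ (191/133.7)⁴ = 4.170.
Rounding up, N = 4.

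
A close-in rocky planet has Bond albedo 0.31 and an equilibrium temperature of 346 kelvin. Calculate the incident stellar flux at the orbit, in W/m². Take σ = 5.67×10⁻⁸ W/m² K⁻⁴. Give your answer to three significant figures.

4710 W/m²

From S(1−α)/4 = σT⁴: S = 4σT⁴/(1−α).
σT⁴ = 5.67×10⁻⁸·(346)⁴ = 812.6 W/m².
S = 4·812.6/0.69 = 4711 W/m².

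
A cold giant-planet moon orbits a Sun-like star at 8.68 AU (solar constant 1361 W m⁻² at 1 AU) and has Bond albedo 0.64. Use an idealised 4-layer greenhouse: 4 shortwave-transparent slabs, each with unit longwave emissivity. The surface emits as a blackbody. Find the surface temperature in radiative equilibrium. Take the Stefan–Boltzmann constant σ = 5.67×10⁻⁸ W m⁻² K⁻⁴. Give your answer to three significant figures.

Flux at the orbit: S = 1361/(8.68)² = 18.06 W m⁻².
OLR = S(1−α)/4 = 1.626 W m⁻²; the top layer radiates at T_e = 73.18 K.
For an N-layer opaque stack, T_s⁴ = (N+1)T_e⁴, hence T_s = (5)^(1/4)×73.18 K = 109.4 K.

109 K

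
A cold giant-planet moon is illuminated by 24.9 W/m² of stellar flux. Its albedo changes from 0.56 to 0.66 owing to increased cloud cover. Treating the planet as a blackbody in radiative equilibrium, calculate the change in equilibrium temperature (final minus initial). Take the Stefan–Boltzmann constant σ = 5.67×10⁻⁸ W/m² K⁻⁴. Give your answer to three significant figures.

With α = 0.56, T₁ = 83.37 K.
After:  T₂ = [24.90·0.34/(4σ)]^(1/4) = 78.16 K.
ΔT = T₂ − T₁ = -5.204 K.

-5.20 kelvin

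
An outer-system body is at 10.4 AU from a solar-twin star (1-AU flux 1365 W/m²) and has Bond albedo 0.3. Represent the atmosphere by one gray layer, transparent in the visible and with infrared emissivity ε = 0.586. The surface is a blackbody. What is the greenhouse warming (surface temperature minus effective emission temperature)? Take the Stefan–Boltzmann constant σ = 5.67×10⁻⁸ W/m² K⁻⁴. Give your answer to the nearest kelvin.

Flux at the orbit: S = 1365/(10.4)² = 12.62 W/m².
Effective emission temperature (TOA balance): σT_e⁴ = S(1−α)/4 = 2.209 W/m² → T_e = 79.00 K.
For a single slab of emissivity ε, T_s⁴ = 2T_e⁴/(2−ε); thus T_s = 79.00·(1.414)^(1/4) = 86.15 K.
Greenhouse warming: T_s − T_e = 7.153 K.

7 K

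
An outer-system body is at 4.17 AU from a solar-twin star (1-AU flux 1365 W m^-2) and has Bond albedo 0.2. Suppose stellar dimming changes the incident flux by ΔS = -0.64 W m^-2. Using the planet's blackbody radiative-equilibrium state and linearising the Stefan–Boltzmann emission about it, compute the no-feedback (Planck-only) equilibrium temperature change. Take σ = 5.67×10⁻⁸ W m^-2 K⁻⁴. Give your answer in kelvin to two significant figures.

By the inverse-square law, S = 1365/4.17² = 78.50 W m^-2.
The baseline emission temperature is T_e = 129.0 K.
Only a fraction (1−α) is absorbed and it's spread over 4πR², so ΔF = (1−α)ΔS/4 = -0.1280 W m^-2.
The Planck feedback parameter is 4σT_e³ = 0.4868 W m^-2/K.
Hence the no-feedback warming is ΔF/(4σT_e³) = -0.263 K.

-0.26 kelvin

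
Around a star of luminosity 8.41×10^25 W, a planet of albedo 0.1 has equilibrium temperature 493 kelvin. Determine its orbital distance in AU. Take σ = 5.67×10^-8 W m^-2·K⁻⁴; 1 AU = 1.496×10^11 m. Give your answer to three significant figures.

0.142 AU

Required flux: S = 4σT⁴/(1−α) = 14890 W m^-2.
S = L/(4πd²) → d = √(L/4πS) = √(8.41×10^25/(4π·14890)) = 2.120×10^10 m = 0.1417 AU.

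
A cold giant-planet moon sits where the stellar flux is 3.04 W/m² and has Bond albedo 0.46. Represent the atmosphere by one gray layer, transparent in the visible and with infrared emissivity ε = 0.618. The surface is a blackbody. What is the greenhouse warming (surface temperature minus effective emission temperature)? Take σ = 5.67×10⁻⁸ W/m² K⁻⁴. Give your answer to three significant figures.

At the top of the atmosphere, σT_e⁴ = S(1−α)/4 = 0.4104 W/m², giving T_e = 51.87 K.
The surface balance (absorbed SW + ε·downward IR = σT_s⁴) with T_a⁴ = T_s⁴/2 reduces to T_s = T_e·[2/(2−ε)]^¼ = 56.89 K.
Greenhouse warming: T_s − T_e = 5.021 K.

5.02 K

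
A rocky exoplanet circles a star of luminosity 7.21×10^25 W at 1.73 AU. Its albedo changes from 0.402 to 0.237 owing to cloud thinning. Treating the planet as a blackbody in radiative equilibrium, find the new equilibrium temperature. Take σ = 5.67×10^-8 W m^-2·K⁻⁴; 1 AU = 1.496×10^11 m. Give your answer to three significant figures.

130 K

d = 1.73 × 1.496×10^11 m = 2.588×10^11 m.
S = L/(4πd²) = 85.66 W m^-2.
New equilibrium: T₂ = [(1−0.237)·85.66/(4σ)]^(1/4) = 130.3 K.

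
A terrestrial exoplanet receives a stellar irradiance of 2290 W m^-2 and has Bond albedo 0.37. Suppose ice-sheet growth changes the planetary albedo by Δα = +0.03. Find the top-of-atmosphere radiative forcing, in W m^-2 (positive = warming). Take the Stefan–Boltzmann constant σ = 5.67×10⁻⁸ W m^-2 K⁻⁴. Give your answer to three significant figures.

ΔF = −(S/4)Δα = −(2290/4)×(+0.03) = -17.18 W m^-2.

-17.2 W m^-2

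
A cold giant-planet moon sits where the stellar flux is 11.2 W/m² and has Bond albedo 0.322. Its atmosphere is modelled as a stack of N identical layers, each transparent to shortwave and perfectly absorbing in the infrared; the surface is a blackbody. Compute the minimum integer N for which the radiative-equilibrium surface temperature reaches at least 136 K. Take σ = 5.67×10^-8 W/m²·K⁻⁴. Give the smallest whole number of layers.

Top-of-atmosphere balance: σT_e⁴ = S(1−α)/4 = 1.898 W/m² → T_e = 76.07 K.
Since T_s⁴ = (N+1)T_e⁴, we need N ≥ (T_s/T_e)⁴ − 1 = 9.218.
So N ≥ 9.218; the smallest integer is N = 10.

10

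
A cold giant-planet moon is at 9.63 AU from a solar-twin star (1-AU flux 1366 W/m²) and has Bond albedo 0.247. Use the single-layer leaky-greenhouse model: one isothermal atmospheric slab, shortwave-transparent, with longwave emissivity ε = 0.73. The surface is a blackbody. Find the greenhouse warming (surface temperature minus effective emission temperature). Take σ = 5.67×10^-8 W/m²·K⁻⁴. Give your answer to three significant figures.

Irradiance scales as 1/d², so S = 1366 W/m² × (1/9.63)² = 14.73 W/m².
Effective emission temperature (TOA balance): σT_e⁴ = S(1−α)/4 = 2.773 W/m² → T_e = 83.63 K.
Surface balance with a leaky layer gives σT_s⁴ = σT_e⁴·2/(2−ε), so T_s = T_e·[2/(2−0.73)]^(1/4) = 93.68 K.
T_s − T_e = 93.68 − 83.63 = 10.05 K.

10.1 K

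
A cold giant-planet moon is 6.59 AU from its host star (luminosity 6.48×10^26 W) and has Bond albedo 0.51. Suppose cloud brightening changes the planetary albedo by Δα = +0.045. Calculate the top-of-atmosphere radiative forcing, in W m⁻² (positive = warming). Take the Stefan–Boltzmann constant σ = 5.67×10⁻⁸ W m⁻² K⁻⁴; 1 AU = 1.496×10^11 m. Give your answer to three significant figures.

Orbital distance: d = 6.59 AU = 9.859×10^11 m.
Flux at the orbit: S = L/(4πd²) = 6.48×10^26/(4π·(9.86×10^11)²) = 53.06 W m⁻².
ΔF = −(S/4)Δα = −(53.06/4)×(+0.045) = -0.5969 W m⁻².

-0.597 W m⁻²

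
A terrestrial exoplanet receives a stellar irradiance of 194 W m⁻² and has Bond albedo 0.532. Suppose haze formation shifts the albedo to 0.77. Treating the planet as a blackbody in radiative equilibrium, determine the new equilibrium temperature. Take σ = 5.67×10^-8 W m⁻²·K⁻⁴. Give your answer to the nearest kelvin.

118 K

New equilibrium: T₂ = [(1−0.77)·194.0/(4σ)]^(1/4) = 118.4 K.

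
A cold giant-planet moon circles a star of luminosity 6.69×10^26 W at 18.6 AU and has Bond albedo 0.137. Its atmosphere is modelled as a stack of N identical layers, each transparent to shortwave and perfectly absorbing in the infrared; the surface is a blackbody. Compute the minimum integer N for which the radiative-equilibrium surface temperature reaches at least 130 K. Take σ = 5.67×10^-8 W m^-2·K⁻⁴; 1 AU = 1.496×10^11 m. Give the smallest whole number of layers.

10

d = 18.6 × 1.496×10^11 m = 2.783×10^12 m.
S = L/(4πd²) = 6.876 W m^-2.
OLR = S(1−α)/4 = 1.483 W m^-2; the top layer radiates at T_e = 71.52 K.
Since T_s⁴ = (N+1)T_e⁴, we need N ≥ (T_s/T_e)⁴ − 1 = 9.916.
Rounding up, N = 10.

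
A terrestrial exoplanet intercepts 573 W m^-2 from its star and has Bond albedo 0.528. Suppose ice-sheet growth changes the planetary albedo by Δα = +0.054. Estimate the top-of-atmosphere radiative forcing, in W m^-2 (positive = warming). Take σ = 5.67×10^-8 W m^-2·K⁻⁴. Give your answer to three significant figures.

-7.74 W m^-2

ΔF = −(S/4)Δα = −(573.0/4)×(+0.054) = -7.736 W m^-2.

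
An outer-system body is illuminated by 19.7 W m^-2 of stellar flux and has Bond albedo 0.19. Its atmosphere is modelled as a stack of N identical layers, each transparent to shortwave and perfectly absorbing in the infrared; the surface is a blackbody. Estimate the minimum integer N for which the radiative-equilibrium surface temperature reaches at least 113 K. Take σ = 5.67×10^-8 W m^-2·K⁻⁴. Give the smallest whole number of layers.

The effective emission temperature is T_e = [S(1−α)/(4σ)]^¼ = 91.59 K.
T_s = (N+1)^(1/4)·T_e ≥ 113 K requires N+1 ≥ (T_s/T_e)⁴ = (113/91.59)⁴ = 2.317.
The minimum whole number is N = 2.

2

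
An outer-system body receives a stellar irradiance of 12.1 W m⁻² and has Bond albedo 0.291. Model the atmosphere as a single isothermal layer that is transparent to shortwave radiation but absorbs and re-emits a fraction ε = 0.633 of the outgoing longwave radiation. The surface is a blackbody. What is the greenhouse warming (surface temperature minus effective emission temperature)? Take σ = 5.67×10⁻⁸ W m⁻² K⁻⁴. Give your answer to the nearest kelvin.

At the top of the atmosphere, σT_e⁴ = S(1−α)/4 = 2.145 W m⁻², giving T_e = 78.42 K.
For a single slab of emissivity ε, T_s⁴ = 2T_e⁴/(2−ε); thus T_s = 78.42·(1.463)^(1/4) = 86.25 K.
The atmosphere warms the surface by 7.827 K.

8 K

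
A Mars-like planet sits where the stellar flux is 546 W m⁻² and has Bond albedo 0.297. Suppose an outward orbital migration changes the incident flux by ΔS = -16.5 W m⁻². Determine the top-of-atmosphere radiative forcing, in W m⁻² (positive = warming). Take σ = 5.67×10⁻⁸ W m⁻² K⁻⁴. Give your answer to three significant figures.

-2.90 W m⁻²

TOA radiative forcing: ΔF = (1−α)ΔS/4 = 0.703·(-16.5)/4 = -2.900 W m⁻².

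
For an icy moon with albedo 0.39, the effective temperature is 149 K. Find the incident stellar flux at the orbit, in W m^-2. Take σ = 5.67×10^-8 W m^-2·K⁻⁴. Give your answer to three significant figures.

183 W m^-2

From S(1−α)/4 = σT⁴: S = 4σT⁴/(1−α).
σT⁴ = 5.67×10⁻⁸·(149)⁴ = 27.95 W m^-2.
S = 4·27.95/0.61 = 183.3 W m^-2.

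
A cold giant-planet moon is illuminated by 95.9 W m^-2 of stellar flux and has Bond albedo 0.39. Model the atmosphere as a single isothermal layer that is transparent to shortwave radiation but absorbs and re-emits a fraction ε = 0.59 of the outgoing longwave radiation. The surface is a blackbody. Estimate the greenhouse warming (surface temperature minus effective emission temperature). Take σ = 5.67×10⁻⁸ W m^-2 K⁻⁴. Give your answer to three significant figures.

Effective emission temperature (TOA balance): σT_e⁴ = S(1−α)/4 = 14.62 W m^-2 → T_e = 126.7 K.
The surface balance (absorbed SW + ε·downward IR = σT_s⁴) with T_a⁴ = T_s⁴/2 reduces to T_s = T_e·[2/(2−ε)]^¼ = 138.3 K.
T_s − T_e = 138.3 − 126.7 = 11.57 K.

11.6 K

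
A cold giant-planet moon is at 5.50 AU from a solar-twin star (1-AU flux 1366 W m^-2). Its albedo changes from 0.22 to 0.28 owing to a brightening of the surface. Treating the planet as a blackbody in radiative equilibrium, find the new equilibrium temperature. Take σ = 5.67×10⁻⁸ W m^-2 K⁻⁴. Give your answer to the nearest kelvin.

109 K

Irradiance scales as 1/d², so S = 1366 W m^-2 × (1/5.50)² = 45.16 W m^-2.
T₂ = [S(1−α₂)/(4σ)]^(1/4) = [45.16·0.72/(4σ)]^(1/4) = 109.4 K.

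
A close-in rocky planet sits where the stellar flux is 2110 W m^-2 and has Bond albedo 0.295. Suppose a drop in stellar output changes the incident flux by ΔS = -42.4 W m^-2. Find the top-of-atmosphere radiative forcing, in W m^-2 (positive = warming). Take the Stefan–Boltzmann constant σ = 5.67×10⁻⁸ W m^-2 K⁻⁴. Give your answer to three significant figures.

ΔF = Δ[S(1−α)]/4 = (1−0.295)·-42.4/4 = -7.473 W m^-2.

-7.47 W m^-2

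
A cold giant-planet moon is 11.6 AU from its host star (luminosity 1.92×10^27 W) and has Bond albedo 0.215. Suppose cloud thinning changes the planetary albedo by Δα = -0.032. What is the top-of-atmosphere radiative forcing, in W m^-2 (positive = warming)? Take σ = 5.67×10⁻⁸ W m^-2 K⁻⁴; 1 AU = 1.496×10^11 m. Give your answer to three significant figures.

0.406 W m^-2

Orbital distance: d = 11.6 AU = 1.735×10^12 m.
S = L/(4πd²) = 50.74 W m^-2.
The change in absorbed flux is Δ[S(1−α)/4] = −SΔα/4 = 0.4059 W m^-2.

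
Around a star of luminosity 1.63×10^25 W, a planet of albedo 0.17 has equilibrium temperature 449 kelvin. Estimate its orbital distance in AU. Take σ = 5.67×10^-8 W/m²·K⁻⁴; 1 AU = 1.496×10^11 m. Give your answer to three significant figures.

0.0722 AU

Required flux: S = 4σT⁴/(1−α) = 11110 W/m².
Then d = [L/(4πS)]^(1/2) = 1.081×10^10 m, i.e. 0.07224 AU.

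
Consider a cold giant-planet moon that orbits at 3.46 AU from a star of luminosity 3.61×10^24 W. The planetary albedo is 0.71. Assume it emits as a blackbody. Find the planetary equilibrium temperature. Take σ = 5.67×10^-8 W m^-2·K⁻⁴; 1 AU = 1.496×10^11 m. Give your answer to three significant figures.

d = 3.46 × 1.496×10^11 m = 5.176×10^11 m.
Flux at the orbit: S = L/(4πd²) = 3.61×10^24/(4π·(5.18×10^11)²) = 1.072 W m^-2.
Averaging over the sphere, the absorbed flux is S(1−α)/4 = 0.07774 W m^-2.
In equilibrium σT⁴ equals this, so T = 34.22 K.

34.2 K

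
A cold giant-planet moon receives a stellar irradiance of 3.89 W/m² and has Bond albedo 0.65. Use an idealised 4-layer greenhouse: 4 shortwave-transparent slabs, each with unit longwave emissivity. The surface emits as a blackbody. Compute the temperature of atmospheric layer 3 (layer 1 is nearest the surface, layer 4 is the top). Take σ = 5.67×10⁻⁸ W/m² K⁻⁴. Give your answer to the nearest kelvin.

Top-of-atmosphere balance: σT_e⁴ = S(1−α)/4 = 0.3404 W/m² → T_e = 49.50 K.
Each opaque layer satisfies 2T_j⁴ = T_{j−1}⁴ + T_{j+1}⁴, giving T_k⁴ = (N+1−k)T_e⁴.
With k = 3: T_3 = (4+1−3)^¼·49.50 K = 58.86 K.

59 K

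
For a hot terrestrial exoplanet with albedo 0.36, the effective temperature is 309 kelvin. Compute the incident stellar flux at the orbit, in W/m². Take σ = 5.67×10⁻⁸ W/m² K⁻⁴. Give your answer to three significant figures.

3230 W/m²

Invert the energy balance for S: S = 4σT⁴/(1−α).
The emitted flux is σT⁴ = 516.9 W/m².
So S = 4×516.9/(1−0.36) = 3231 W/m².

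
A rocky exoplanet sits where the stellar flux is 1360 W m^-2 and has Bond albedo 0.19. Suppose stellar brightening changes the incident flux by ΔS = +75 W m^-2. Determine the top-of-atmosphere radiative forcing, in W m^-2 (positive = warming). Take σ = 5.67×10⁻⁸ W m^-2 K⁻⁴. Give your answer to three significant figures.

15.2 W m^-2

Only a fraction (1−α) is absorbed and it's spread over 4πR², so ΔF = (1−α)ΔS/4 = 15.19 W m^-2.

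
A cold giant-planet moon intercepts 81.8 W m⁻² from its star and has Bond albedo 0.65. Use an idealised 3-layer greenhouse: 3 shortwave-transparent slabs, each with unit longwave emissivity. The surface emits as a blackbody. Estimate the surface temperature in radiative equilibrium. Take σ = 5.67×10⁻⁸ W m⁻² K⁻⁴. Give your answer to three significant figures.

The effective emission temperature is T_e = [S(1−α)/(4σ)]^¼ = 106.0 K.
For an N-layer opaque stack, T_s⁴ = (N+1)T_e⁴, hence T_s = (4)^(1/4)×106.0 K = 149.9 K.

150 K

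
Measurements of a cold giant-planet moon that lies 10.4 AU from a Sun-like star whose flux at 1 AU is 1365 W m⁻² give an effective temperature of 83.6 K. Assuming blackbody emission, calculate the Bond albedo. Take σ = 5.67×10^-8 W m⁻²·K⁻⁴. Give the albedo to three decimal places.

Irradiance scales as 1/d², so S = 1365 W m⁻² × (1/10.4)² = 12.62 W m⁻².
From σT⁴ = S(1−α)/4 we invert for α: 1−α = 4σT⁴/S.
4σT⁴ = 4·5.67×10⁻⁸·(83.6)⁴ = 11.08 W m⁻².
Hence α = 1 − 11.08/12.62 = 0.1222.

0.122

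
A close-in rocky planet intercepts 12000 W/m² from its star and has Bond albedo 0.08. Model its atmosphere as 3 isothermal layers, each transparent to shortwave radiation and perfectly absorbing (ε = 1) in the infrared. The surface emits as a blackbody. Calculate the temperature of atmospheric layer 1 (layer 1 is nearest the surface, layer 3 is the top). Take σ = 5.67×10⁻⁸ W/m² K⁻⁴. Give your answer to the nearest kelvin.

The effective emission temperature is T_e = [S(1−α)/(4σ)]^¼ = 469.7 K.
The net upward flux σT_e⁴ is constant between every pair of levels, so T_k⁴ = (N+1−k)T_e⁴.
T_1 = (3)^(1/4)·469.7 = 618.2 K.

618 kelvin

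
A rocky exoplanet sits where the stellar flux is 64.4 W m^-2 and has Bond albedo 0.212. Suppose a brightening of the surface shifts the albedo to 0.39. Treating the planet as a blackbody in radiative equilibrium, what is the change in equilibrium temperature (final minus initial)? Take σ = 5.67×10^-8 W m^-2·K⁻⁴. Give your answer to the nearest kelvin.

Before: T₁ = [64.40·0.788/(4σ)]^(1/4) = 122.3 K.
After:  T₂ = [64.40·0.61/(4σ)]^(1/4) = 114.7 K.
ΔT = T₂ − T₁ = -7.583 K.

-8 K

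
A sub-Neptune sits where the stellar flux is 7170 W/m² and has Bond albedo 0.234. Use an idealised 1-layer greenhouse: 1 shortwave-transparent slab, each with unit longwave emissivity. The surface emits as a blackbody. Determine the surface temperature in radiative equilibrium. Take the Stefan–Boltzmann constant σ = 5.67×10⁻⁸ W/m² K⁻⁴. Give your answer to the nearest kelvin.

469 kelvin

OLR = S(1−α)/4 = 1373 W/m²; the top layer radiates at T_e = 394.5 K.
Layer-by-layer balance gives σT_s⁴ = (N+1)σT_e⁴, so T_s = 2^¼·394.5 = 469.1 K.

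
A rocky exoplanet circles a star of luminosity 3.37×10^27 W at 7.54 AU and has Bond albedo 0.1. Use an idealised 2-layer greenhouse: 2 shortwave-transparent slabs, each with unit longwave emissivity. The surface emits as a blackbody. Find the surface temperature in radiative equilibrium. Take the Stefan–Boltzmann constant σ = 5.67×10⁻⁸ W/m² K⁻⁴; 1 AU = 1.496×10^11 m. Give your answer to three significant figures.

224 K

Orbital distance: d = 7.54 AU = 1.128×10^12 m.
S = L/(4πd²) = 210.8 W/m².
Top-of-atmosphere balance: σT_e⁴ = S(1−α)/4 = 47.42 W/m² → T_e = 170.1 K.
Layer-by-layer balance gives σT_s⁴ = (N+1)σT_e⁴, so T_s = 3^¼·170.1 = 223.8 K.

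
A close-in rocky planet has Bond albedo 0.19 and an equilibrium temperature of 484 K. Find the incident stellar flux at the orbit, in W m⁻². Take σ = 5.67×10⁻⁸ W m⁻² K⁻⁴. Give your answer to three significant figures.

From S(1−α)/4 = σT⁴: S = 4σT⁴/(1−α).
The emitted flux is σT⁴ = 3111 W m⁻².
So S = 4×3111/(1−0.19) = 15370 W m⁻².

15400 W m⁻²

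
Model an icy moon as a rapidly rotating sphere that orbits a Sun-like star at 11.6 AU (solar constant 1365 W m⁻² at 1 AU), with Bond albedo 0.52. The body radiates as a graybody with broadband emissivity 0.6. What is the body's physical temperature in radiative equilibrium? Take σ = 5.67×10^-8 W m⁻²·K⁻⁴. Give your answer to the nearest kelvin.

By the inverse-square law, S = 1365/11.6² = 10.14 W m⁻².
Absorbed flux (global mean): S(1−α)/4 = 10.14·0.48/4 = 1.217 W m⁻².
Equating to εσT⁴ with ε = 0.6: T = (1.217/0.6σ)^(1/4) = 77.34 K.

77 K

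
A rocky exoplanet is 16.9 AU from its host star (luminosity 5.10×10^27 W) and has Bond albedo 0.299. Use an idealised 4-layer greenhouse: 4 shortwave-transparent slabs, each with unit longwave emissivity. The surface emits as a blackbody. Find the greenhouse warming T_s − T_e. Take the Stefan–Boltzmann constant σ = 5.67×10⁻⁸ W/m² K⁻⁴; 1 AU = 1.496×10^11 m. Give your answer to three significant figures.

58.6 K

Orbital distance: d = 16.9 AU = 2.528×10^12 m.
Flux at the orbit: S = L/(4πd²) = 5.10×10^27/(4π·(2.53×10^12)²) = 63.49 W/m².
The effective emission temperature is T_e = [S(1−α)/(4σ)]^¼ = 118.4 K.
Surface: T_s = (5)^¼·T_e = 177.0 K.
Warming: T_s − T_e = 58.63 K.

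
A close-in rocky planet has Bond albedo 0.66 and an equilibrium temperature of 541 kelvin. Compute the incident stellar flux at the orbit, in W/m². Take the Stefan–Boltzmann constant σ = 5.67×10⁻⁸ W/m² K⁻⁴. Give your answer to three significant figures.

57100 W/m²

From S(1−α)/4 = σT⁴: S = 4σT⁴/(1−α).
The emitted flux is σT⁴ = 4857 W/m².
So S = 4×4857/(1−0.66) = 57140 W/m².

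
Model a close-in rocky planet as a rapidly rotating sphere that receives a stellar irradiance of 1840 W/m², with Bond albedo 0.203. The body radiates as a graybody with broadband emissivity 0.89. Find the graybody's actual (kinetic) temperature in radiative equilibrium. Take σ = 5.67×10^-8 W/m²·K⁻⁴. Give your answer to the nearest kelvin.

The planet absorbs (1−α)S over its disc πR² and re-emits over 4πR², so the mean absorbed flux is (1−0.203)·1840/4 = 366.6 W/m².
Equating to εσT⁴ with ε = 0.89: T = (366.6/0.89σ)^(1/4) = 292.0 K.

292 K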